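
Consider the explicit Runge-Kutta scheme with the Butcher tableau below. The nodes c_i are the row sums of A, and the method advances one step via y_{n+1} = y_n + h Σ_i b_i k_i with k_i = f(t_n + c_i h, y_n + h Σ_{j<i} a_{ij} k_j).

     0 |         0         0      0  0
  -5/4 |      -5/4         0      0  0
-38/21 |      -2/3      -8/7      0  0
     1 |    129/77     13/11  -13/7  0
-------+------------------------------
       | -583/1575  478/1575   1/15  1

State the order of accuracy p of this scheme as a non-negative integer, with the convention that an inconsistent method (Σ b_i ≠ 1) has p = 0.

b = (-583/1575, 478/1575, 1/15, 1)
c = (0, -5/4, -38/21, 1)
Ac = (0, 0, 10/7, 12181/6468)
Σ b_i: (-583/1575)·1 + 478/1575·1 + 1/15·1 + 1·1 = 1 ✓
b·c: 478/1575·(-5/4) + 1/15·(-38/21) + 1·1 = 1/2 ✓
b·c²: 478/1575·25/16 + 1/15·1444/441 + 1·1 = 89567/52920 ≠ 1/3 ⇒ order 2.
b·Ac: 1/15·10/7 + 1·12181/6468 = 12797/6468 ≠ 1/6

2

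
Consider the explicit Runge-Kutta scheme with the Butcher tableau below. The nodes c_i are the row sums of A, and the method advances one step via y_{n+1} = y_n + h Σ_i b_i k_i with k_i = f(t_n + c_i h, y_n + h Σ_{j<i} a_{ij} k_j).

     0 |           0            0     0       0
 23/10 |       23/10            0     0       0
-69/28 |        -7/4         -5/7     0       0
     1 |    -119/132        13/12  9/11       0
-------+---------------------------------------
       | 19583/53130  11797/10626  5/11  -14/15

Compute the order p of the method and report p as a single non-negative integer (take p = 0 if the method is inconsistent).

2

b = (19583/53130, 11797/10626, 5/11, -14/15)
c = (0, 23/10, -69/28, 1)
Ac = (0, 0, -23/14, 4393/9240)
Σ b_i: 19583/53130·1 + 11797/10626·1 + 5/11·1 + (-14/15)·1 = 1 ✓
b·c: 11797/10626·23/10 + 5/11·(-69/28) + (-14/15)·1 = 1/2 ✓
b·c²: 11797/10626·529/100 + 5/11·4761/784 + (-14/15)·1 = 4980329/646800 ≠ 1/3 ⇒ order 2.
b·Ac: 5/11·(-23/14) + (-14/15)·4393/9240 = -82501/69300 ≠ 1/6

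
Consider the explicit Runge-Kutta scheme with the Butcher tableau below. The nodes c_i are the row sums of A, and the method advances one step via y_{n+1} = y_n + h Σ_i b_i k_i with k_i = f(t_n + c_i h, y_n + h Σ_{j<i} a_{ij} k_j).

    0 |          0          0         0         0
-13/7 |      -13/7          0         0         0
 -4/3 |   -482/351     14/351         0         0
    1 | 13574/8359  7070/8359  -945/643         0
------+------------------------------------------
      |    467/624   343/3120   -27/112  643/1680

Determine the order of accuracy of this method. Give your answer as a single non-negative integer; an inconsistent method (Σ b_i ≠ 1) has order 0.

b = (467/624, 343/3120, -27/112, 643/1680)
c = (0, -13/7, -4/3, 1)
Ac = (0, 0, -2/27, 250/643)
Σ b_i: 467/624·1 + 343/3120·1 + (-27/112)·1 + 643/1680·1 = 1 ✓
b·c: 343/3120·(-13/7) + (-27/112)·(-4/3) + 643/1680·1 = 1/2 ✓
b·c²: 343/3120·169/49 + (-27/112)·16/9 + 643/1680·1 = 1/3 ✓
b·Ac: (-27/112)·(-2/27) + 643/1680·250/643 = 1/6 ✓
b·c³: 343/3120·(-2197/343) + (-27/112)·(-64/27) + 643/1680·1 = 1/4 ✓
b·(c∘Ac): (-27/112)·8/81 + 643/1680·250/643 = 1/8 ✓
b·Ac²: (-27/112)·26/189 + 643/1680·1370/4501 = 1/12 ✓
b·A²c: 643/1680·70/643 = 1/24 ✓; 4 stages ⇒ order 4.

4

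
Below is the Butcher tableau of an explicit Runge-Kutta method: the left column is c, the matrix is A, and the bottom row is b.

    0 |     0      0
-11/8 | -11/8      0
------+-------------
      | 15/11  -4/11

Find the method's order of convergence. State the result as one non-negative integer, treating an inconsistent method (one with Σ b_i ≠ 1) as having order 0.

2

b = (15/11, -4/11)
c = (0, -11/8)
Σ b_i: 15/11·1 + (-4/11)·1 = 1 ✓
b·c: (-4/11)·(-11/8) = 1/2 ✓; 2 stages ⇒ order 2.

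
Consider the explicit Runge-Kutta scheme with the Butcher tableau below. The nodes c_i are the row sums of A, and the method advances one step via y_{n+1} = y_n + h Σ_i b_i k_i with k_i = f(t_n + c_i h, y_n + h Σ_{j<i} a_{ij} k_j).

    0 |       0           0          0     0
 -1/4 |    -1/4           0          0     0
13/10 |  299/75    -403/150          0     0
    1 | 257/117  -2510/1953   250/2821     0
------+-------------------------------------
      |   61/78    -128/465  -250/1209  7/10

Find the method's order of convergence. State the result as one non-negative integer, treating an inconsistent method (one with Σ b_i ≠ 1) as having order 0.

b = (61/78, -128/465, -250/1209, 7/10)
c = (0, -1/4, 13/10, 1)
Ac = (0, 0, 403/600, 55/126)
Σ b_i: 61/78·1 + (-128/465)·1 + (-250/1209)·1 + 7/10·1 = 1 ✓
b·c: (-128/465)·(-1/4) + (-250/1209)·13/10 + 7/10·1 = 1/2 ✓
b·c²: (-128/465)·1/16 + (-250/1209)·169/100 + 7/10·1 = 1/3 ✓
b·Ac: (-250/1209)·403/600 + 7/10·55/126 = 1/6 ✓
b·c³: (-128/465)·(-1/64) + (-250/1209)·2197/1000 + 7/10·1 = 1/4 ✓
b·(c∘Ac): (-250/1209)·5239/6000 + 7/10·55/126 = 1/8 ✓
b·Ac²: (-250/1209)·(-403/2400) + 7/10·5/72 = 1/12 ✓
b·A²c: 7/10·5/84 = 1/24 ✓; 4 stages ⇒ order 4.

4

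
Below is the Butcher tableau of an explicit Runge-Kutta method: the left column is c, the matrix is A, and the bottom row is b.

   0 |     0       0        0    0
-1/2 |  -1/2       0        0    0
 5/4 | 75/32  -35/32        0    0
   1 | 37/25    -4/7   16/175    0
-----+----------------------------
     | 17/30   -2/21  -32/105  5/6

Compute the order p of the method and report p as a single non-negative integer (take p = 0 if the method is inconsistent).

b = (17/30, -2/21, -32/105, 5/6)
c = (0, -1/2, 5/4, 1)
Ac = (0, 0, 35/64, 2/5)
Σ b_i: 17/30·1 + (-2/21)·1 + (-32/105)·1 + 5/6·1 = 1 ✓
b·c: (-2/21)·(-1/2) + (-32/105)·5/4 + 5/6·1 = 1/2 ✓
b·c²: (-2/21)·1/4 + (-32/105)·25/16 + 5/6·1 = 1/3 ✓
b·Ac: (-32/105)·35/64 + 5/6·2/5 = 1/6 ✓
b·c³: (-2/21)·(-1/8) + (-32/105)·125/64 + 5/6·1 = 1/4 ✓
b·(c∘Ac): (-32/105)·175/256 + 5/6·2/5 = 1/8 ✓
b·Ac²: (-32/105)·(-35/128) = 1/12 ✓
b·A²c: 5/6·1/20 = 1/24 ✓; 4 stages ⇒ order 4.

4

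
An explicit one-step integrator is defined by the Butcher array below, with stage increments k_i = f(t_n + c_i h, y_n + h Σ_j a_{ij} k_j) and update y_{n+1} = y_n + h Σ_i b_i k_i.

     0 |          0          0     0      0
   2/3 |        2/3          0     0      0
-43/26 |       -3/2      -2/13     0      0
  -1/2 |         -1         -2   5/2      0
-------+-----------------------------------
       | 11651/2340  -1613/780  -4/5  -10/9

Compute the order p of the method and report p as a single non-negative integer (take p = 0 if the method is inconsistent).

2

b = (11651/2340, -1613/780, -4/5, -10/9)
c = (0, 2/3, -43/26, -1/2)
Ac = (0, 0, -4/39, -853/156)
Σ b_i: 11651/2340·1 + (-1613/780)·1 + (-4/5)·1 + (-10/9)·1 = 1 ✓
b·c: (-1613/780)·2/3 + (-4/5)·(-43/26) + (-10/9)·(-1/2) = 1/2 ✓
b·c²: (-1613/780)·4/9 + (-4/5)·1849/676 + (-10/9)·1/4 = -154459/45630 ≠ 1/3 ⇒ order 2.
b·Ac: (-4/5)·(-4/39) + (-10/9)·(-853/156) = 21613/3510 ≠ 1/6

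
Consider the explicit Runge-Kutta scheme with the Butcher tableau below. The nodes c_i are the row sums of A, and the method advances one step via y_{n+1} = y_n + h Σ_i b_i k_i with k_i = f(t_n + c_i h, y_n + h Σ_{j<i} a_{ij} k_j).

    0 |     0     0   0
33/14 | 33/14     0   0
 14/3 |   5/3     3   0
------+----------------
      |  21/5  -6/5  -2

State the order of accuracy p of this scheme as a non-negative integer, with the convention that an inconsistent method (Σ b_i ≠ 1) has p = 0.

b = (21/5, -6/5, -2)
c = (0, 33/14, 14/3)
Ac = (0, 0, 99/14)
Σ b_i: 21/5·1 + (-6/5)·1 + (-2)·1 = 1 ✓
b·c: (-6/5)·33/14 + (-2)·14/3 = -1277/105 ≠ 1/2 ⇒ order 1.

1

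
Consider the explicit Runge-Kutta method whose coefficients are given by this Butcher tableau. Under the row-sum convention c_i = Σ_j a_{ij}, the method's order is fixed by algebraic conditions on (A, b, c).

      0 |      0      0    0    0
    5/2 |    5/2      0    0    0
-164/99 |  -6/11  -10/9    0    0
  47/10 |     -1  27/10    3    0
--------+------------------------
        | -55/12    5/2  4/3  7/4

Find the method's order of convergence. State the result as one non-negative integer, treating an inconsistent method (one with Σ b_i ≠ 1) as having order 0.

b = (-55/12, 5/2, 4/3, 7/4)
c = (0, 5/2, -164/99, 47/10)
Ac = (0, 0, -25/9, 235/132)
Σ b_i: (-55/12)·1 + 5/2·1 + 4/3·1 + 7/4·1 = 1 ✓
b·c: 5/2·5/2 + 4/3·(-164/99) + 7/4·47/10 = 145723/11880 ≠ 1/2 ⇒ order 1.

1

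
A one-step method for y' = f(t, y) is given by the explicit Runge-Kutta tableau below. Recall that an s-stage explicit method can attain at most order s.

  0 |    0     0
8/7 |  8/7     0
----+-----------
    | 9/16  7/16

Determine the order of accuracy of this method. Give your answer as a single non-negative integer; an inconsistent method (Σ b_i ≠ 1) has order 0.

b = (9/16, 7/16)
c = (0, 8/7)
Σ b_i: 9/16·1 + 7/16·1 = 1 ✓
b·c: 7/16·8/7 = 1/2 ✓; 2 stages ⇒ order 2.

2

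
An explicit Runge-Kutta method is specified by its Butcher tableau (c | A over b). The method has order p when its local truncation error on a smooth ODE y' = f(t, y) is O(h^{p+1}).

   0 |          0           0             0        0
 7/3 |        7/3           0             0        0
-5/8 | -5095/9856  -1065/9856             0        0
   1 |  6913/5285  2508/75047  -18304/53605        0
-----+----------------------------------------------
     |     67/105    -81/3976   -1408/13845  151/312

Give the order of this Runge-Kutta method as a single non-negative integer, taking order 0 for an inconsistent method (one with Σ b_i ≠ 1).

b = (67/105, -81/3976, -1408/13845, 151/312)
c = (0, 7/3, -5/8, 1)
Ac = (0, 0, -355/1408, 44/151)
Σ b_i: 67/105·1 + (-81/3976)·1 + (-1408/13845)·1 + 151/312·1 = 1 ✓
b·c: (-81/3976)·7/3 + (-1408/13845)·(-5/8) + 151/312·1 = 1/2 ✓
b·c²: (-81/3976)·49/9 + (-1408/13845)·25/64 + 151/312·1 = 1/3 ✓
b·Ac: (-1408/13845)·(-355/1408) + 151/312·44/151 = 1/6 ✓
b·c³: (-81/3976)·343/27 + (-1408/13845)·(-125/512) + 151/312·1 = 1/4 ✓
b·(c∘Ac): (-1408/13845)·1775/11264 + 151/312·44/151 = 1/8 ✓
b·Ac²: (-1408/13845)·(-2485/4224) + 151/312·22/453 = 1/12 ✓
b·A²c: 151/312·13/151 = 1/24 ✓; 4 stages ⇒ order 4.

4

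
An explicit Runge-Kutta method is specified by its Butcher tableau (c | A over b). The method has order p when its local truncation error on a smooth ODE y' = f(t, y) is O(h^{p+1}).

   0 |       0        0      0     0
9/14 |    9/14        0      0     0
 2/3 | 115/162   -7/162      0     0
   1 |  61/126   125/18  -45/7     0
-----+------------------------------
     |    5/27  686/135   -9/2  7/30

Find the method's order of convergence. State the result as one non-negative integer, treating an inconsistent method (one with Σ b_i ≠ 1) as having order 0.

b = (5/27, 686/135, -9/2, 7/30)
c = (0, 9/14, 2/3, 1)
Ac = (0, 0, -1/36, 5/28)
Σ b_i: 5/27·1 + 686/135·1 + (-9/2)·1 + 7/30·1 = 1 ✓
b·c: 686/135·9/14 + (-9/2)·2/3 + 7/30·1 = 1/2 ✓
b·c²: 686/135·81/196 + (-9/2)·4/9 + 7/30·1 = 1/3 ✓
b·Ac: (-9/2)·(-1/36) + 7/30·5/28 = 1/6 ✓
b·c³: 686/135·729/2744 + (-9/2)·8/27 + 7/30·1 = 1/4 ✓
b·(c∘Ac): (-9/2)·(-1/54) + 7/30·5/28 = 1/8 ✓
b·Ac²: (-9/2)·(-1/56) + 7/30·5/392 = 1/12 ✓
b·A²c: 7/30·5/28 = 1/24 ✓; 4 stages ⇒ order 4.

4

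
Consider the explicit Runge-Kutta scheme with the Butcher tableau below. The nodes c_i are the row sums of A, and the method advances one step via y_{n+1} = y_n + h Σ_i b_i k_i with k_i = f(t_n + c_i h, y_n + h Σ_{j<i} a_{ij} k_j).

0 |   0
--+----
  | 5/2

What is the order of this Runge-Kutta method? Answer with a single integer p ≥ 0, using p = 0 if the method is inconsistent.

b = (5/2)
c = (0)
Σ b_i: 5/2·1 = 5/2 ≠ 1 ⇒ order 0.

0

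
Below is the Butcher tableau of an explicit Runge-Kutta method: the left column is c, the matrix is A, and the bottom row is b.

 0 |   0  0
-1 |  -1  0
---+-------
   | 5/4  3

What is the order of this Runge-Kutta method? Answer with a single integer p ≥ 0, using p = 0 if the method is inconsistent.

0

b = (5/4, 3)
c = (0, -1)
Σ b_i: 5/4·1 + 3·1 = 17/4 ≠ 1 ⇒ order 0.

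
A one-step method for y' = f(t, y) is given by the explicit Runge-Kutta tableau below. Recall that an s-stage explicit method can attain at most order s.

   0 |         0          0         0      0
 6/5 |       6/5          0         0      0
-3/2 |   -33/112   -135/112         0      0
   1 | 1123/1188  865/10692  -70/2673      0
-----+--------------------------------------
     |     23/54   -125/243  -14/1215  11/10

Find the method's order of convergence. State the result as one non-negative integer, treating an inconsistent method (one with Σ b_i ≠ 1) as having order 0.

4

b = (23/54, -125/243, -14/1215, 11/10)
c = (0, 6/5, -3/2, 1)
Ac = (0, 0, -81/56, 3/22)
Σ b_i: 23/54·1 + (-125/243)·1 + (-14/1215)·1 + 11/10·1 = 1 ✓
b·c: (-125/243)·6/5 + (-14/1215)·(-3/2) + 11/10·1 = 1/2 ✓
b·c²: (-125/243)·36/25 + (-14/1215)·9/4 + 11/10·1 = 1/3 ✓
b·Ac: (-14/1215)·(-81/56) + 11/10·3/22 = 1/6 ✓
b·c³: (-125/243)·216/125 + (-14/1215)·(-27/8) + 11/10·1 = 1/4 ✓
b·(c∘Ac): (-14/1215)·243/112 + 11/10·3/22 = 1/8 ✓
b·Ac²: (-14/1215)·(-243/140) + 11/10·19/330 = 1/12 ✓
b·A²c: 11/10·5/132 = 1/24 ✓; 4 stages ⇒ order 4.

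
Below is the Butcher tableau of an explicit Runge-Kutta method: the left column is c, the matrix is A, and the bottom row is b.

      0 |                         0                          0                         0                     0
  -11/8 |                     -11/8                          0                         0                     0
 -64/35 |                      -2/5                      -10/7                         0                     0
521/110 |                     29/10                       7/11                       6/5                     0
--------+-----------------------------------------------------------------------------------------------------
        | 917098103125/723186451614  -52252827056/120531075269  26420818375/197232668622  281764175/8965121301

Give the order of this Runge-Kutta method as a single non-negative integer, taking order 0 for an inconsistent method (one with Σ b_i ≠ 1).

3

b = (917098103125/723186451614, -52252827056/120531075269, 26420818375/197232668622, 281764175/8965121301)
c = (0, -11/8, -64/35, 521/110)
Ac = (0, 0, 55/28, -4297/1400)
Σ b_i: 917098103125/723186451614·1 + (-52252827056/120531075269)·1 + 26420818375/197232668622·1 + 281764175/8965121301·1 = 1 ✓
b·c: (-52252827056/120531075269)·(-11/8) + 26420818375/197232668622·(-64/35) + 281764175/8965121301·521/110 = 1/2 ✓
b·c²: (-52252827056/120531075269)·121/64 + 26420818375/197232668622·4096/1225 + 281764175/8965121301·271441/12100 = 1/3 ✓
b·Ac: 26420818375/197232668622·55/28 + 281764175/8965121301·(-4297/1400) = 1/6 ✓
b·c³: (-52252827056/120531075269)·(-1331/512) + 26420818375/197232668622·(-262144/42875) + 281764175/8965121301·141420761/1331000 = 211015498445611/57854916129120 ≠ 1/4 ⇒ order 3.
b·(c∘Ac): 26420818375/197232668622·(-176/49) + 281764175/8965121301·(-2238737/154000) = -74752712603/79689967120 ≠ 1/8
b·Ac²: 26420818375/197232668622·(-605/224) + 281764175/8965121301·2044489/392000 = -110387004431/557829769840 ≠ 1/12
b·A²c: 281764175/8965121301·33/14 = 442772275/5976747534 ≠ 1/24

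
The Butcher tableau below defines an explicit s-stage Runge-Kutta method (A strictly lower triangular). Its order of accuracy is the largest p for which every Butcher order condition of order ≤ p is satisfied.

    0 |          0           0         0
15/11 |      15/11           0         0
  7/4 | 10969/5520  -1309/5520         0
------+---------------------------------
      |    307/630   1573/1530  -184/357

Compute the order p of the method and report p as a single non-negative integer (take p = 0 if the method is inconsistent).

3

b = (307/630, 1573/1530, -184/357)
c = (0, 15/11, 7/4)
Ac = (0, 0, -119/368)
Σ b_i: 307/630·1 + 1573/1530·1 + (-184/357)·1 = 1 ✓
b·c: 1573/1530·15/11 + (-184/357)·7/4 = 1/2 ✓
b·c²: 1573/1530·225/121 + (-184/357)·49/16 = 1/3 ✓
b·Ac: (-184/357)·(-119/368) = 1/6 ✓; 3 stages ⇒ order 3.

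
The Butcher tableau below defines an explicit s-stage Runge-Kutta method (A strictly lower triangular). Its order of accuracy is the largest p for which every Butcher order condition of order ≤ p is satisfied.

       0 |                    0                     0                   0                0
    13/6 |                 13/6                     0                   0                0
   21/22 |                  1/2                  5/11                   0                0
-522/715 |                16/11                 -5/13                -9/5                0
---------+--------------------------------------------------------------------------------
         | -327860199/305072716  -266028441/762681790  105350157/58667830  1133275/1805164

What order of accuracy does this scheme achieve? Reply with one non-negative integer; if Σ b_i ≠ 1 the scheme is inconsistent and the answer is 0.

b = (-327860199/305072716, -266028441/762681790, 105350157/58667830, 1133275/1805164)
c = (0, 13/6, 21/22, -522/715)
Ac = (0, 0, 65/66, -421/165)
Σ b_i: (-327860199/305072716)·1 + (-266028441/762681790)·1 + 105350157/58667830·1 + 1133275/1805164·1 = 1 ✓
b·c: (-266028441/762681790)·13/6 + 105350157/58667830·21/22 + 1133275/1805164·(-522/715) = 1/2 ✓
b·c²: (-266028441/762681790)·169/36 + 105350157/58667830·441/484 + 1133275/1805164·272484/511225 = 1/3 ✓
b·Ac: 105350157/58667830·65/66 + 1133275/1805164·(-421/165) = 1/6 ✓
b·c³: (-266028441/762681790)·2197/216 + 105350157/58667830·9261/10648 + 1133275/1805164·(-142236648/365525875) = -84200344846/37752748605 ≠ 1/4 ⇒ order 3.
b·(c∘Ac): 105350157/58667830·455/484 + 1133275/1805164·73254/39325 = 113484045/39713608 ≠ 1/8
b·Ac²: 105350157/58667830·845/396 + 1133275/1805164·(-37523/10890) = 298195313/178711236 ≠ 1/12
b·A²c: 1133275/1805164·(-39/22) = -4017975/3610328 ≠ 1/24

3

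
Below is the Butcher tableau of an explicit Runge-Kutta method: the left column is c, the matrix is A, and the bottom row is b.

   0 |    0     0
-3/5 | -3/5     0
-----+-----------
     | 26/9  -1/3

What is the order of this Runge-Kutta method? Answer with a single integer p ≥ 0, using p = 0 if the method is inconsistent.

b = (26/9, -1/3)
c = (0, -3/5)
Σ b_i: 26/9·1 + (-1/3)·1 = 23/9 ≠ 1 ⇒ order 0.

0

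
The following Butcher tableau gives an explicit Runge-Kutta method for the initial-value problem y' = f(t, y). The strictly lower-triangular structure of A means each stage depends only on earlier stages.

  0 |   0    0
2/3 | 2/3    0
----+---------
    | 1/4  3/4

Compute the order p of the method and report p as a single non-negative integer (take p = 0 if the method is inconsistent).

2

b = (1/4, 3/4)
c = (0, 2/3)
Σ b_i: 1/4·1 + 3/4·1 = 1 ✓
b·c: 3/4·2/3 = 1/2 ✓; 2 stages ⇒ order 2.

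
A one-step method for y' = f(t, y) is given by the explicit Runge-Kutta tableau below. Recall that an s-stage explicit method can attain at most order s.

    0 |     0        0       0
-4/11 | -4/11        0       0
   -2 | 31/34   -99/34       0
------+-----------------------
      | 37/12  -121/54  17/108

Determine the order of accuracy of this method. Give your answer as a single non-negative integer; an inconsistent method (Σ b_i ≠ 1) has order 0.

b = (37/12, -121/54, 17/108)
c = (0, -4/11, -2)
Ac = (0, 0, 18/17)
Σ b_i: 37/12·1 + (-121/54)·1 + 17/108·1 = 1 ✓
b·c: (-121/54)·(-4/11) + 17/108·(-2) = 1/2 ✓
b·c²: (-121/54)·16/121 + 17/108·4 = 1/3 ✓
b·Ac: 17/108·18/17 = 1/6 ✓; 3 stages ⇒ order 3.

3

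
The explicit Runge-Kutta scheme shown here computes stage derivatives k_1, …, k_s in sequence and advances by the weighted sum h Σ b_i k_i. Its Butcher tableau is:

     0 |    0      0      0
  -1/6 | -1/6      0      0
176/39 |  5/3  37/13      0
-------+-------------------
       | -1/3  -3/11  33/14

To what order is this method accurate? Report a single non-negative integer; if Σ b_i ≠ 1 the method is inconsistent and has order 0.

b = (-1/3, -3/11, 33/14)
c = (0, -1/6, 176/39)
Ac = (0, 0, -37/78)
Σ b_i: (-1/3)·1 + (-3/11)·1 + 33/14·1 = 809/462 ≠ 1 ⇒ order 0.

0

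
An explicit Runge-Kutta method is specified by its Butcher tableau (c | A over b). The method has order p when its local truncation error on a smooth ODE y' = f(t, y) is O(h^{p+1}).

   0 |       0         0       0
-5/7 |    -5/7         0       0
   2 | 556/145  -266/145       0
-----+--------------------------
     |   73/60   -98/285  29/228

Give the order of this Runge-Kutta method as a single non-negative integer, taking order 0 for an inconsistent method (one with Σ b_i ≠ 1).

3

b = (73/60, -98/285, 29/228)
c = (0, -5/7, 2)
Ac = (0, 0, 38/29)
Σ b_i: 73/60·1 + (-98/285)·1 + 29/228·1 = 1 ✓
b·c: (-98/285)·(-5/7) + 29/228·2 = 1/2 ✓
b·c²: (-98/285)·25/49 + 29/228·4 = 1/3 ✓
b·Ac: 29/228·38/29 = 1/6 ✓; 3 stages ⇒ order 3.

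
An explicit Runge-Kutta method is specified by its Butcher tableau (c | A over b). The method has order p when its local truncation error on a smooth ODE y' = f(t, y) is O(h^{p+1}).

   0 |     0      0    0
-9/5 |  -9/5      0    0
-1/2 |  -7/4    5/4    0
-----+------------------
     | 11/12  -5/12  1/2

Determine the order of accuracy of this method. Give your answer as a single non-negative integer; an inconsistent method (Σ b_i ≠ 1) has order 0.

2

b = (11/12, -5/12, 1/2)
c = (0, -9/5, -1/2)
Ac = (0, 0, -9/4)
Σ b_i: 11/12·1 + (-5/12)·1 + 1/2·1 = 1 ✓
b·c: (-5/12)·(-9/5) + 1/2·(-1/2) = 1/2 ✓
b·c²: (-5/12)·81/25 + 1/2·1/4 = -49/40 ≠ 1/3 ⇒ order 2.
b·Ac: 1/2·(-9/4) = -9/8 ≠ 1/6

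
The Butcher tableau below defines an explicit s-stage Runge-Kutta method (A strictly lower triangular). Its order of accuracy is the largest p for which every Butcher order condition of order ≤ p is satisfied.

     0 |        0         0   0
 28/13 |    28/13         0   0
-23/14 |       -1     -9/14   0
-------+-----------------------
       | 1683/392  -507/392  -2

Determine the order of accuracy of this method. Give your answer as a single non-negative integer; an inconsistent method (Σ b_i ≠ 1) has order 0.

b = (1683/392, -507/392, -2)
c = (0, 28/13, -23/14)
Ac = (0, 0, -18/13)
Σ b_i: 1683/392·1 + (-507/392)·1 + (-2)·1 = 1 ✓
b·c: (-507/392)·28/13 + (-2)·(-23/14) = 1/2 ✓
b·c²: (-507/392)·784/169 + (-2)·529/196 = -1117/98 ≠ 1/3 ⇒ order 2.
b·Ac: (-2)·(-18/13) = 36/13 ≠ 1/6

2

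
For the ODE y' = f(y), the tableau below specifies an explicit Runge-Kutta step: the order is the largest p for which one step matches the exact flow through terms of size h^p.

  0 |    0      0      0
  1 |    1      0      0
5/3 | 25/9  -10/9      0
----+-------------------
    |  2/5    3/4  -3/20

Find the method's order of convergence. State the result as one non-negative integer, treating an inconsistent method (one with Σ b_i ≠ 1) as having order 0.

3

b = (2/5, 3/4, -3/20)
c = (0, 1, 5/3)
Ac = (0, 0, -10/9)
Σ b_i: 2/5·1 + 3/4·1 + (-3/20)·1 = 1 ✓
b·c: 3/4·1 + (-3/20)·5/3 = 1/2 ✓
b·c²: 3/4·1 + (-3/20)·25/9 = 1/3 ✓
b·Ac: (-3/20)·(-10/9) = 1/6 ✓; 3 stages ⇒ order 3.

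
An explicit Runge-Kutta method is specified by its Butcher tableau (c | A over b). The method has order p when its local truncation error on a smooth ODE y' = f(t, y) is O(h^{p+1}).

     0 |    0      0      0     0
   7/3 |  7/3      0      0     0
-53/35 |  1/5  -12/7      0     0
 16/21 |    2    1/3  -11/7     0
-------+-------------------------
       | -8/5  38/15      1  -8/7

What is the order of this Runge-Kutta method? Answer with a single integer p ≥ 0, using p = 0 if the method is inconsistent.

0

b = (-8/5, 38/15, 1, -8/7)
c = (0, 7/3, -53/35, 16/21)
Ac = (0, 0, -4, 6962/2205)
Σ b_i: (-8/5)·1 + 38/15·1 + 1·1 + (-8/7)·1 = 83/105 ≠ 1 ⇒ order 0.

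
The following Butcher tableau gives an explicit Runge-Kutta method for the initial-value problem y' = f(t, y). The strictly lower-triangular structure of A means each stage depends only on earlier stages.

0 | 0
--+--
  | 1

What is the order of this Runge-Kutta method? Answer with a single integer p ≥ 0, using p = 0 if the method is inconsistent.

b = (1)
c = (0)
Σ b_i: 1·1 = 1 ✓; 1 stage ⇒ order 1.

1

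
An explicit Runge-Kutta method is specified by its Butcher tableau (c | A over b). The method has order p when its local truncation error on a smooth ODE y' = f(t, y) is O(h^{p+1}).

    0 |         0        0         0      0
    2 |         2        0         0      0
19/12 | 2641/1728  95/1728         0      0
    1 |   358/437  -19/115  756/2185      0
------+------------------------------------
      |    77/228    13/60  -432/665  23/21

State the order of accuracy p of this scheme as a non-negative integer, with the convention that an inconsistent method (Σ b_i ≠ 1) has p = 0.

4

b = (77/228, 13/60, -432/665, 23/21)
c = (0, 2, 19/12, 1)
Ac = (0, 0, 95/864, 5/23)
Σ b_i: 77/228·1 + 13/60·1 + (-432/665)·1 + 23/21·1 = 1 ✓
b·c: 13/60·2 + (-432/665)·19/12 + 23/21·1 = 1/2 ✓
b·c²: 13/60·4 + (-432/665)·361/144 + 23/21·1 = 1/3 ✓
b·Ac: (-432/665)·95/864 + 23/21·5/23 = 1/6 ✓
b·c³: 13/60·8 + (-432/665)·6859/1728 + 23/21·1 = 1/4 ✓
b·(c∘Ac): (-432/665)·1805/10368 + 23/21·5/23 = 1/8 ✓
b·Ac²: (-432/665)·95/432 + 23/21·19/92 = 1/12 ✓
b·A²c: 23/21·7/184 = 1/24 ✓; 4 stages ⇒ order 4.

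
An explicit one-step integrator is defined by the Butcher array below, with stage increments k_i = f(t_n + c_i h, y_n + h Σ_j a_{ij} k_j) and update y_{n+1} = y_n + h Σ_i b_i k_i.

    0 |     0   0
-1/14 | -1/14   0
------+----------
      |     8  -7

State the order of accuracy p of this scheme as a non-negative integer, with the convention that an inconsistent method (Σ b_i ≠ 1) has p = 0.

b = (8, -7)
c = (0, -1/14)
Σ b_i: 8·1 + (-7)·1 = 1 ✓
b·c: (-7)·(-1/14) = 1/2 ✓; 2 stages ⇒ order 2.

2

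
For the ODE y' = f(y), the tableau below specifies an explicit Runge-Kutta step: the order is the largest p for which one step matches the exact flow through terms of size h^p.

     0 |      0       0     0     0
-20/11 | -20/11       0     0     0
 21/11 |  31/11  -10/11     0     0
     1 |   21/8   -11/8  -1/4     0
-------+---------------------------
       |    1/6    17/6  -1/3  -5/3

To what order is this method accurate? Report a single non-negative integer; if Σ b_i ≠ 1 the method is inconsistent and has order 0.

b = (1/6, 17/6, -1/3, -5/3)
c = (0, -20/11, 21/11, 1)
Ac = (0, 0, 200/121, 89/44)
Σ b_i: 1/6·1 + 17/6·1 + (-1/3)·1 + (-5/3)·1 = 1 ✓
b·c: 17/6·(-20/11) + (-1/3)·21/11 + (-5/3)·1 = -82/11 ≠ 1/2 ⇒ order 1.

1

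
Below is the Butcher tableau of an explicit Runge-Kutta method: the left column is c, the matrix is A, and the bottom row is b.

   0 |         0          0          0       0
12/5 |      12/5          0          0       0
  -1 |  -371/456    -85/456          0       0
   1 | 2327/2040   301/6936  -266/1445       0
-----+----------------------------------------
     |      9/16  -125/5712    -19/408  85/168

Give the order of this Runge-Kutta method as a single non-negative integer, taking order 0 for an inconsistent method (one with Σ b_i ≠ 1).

b = (9/16, -125/5712, -19/408, 85/168)
c = (0, 12/5, -1, 1)
Ac = (0, 0, -17/38, 49/170)
Σ b_i: 9/16·1 + (-125/5712)·1 + (-19/408)·1 + 85/168·1 = 1 ✓
b·c: (-125/5712)·12/5 + (-19/408)·(-1) + 85/168·1 = 1/2 ✓
b·c²: (-125/5712)·144/25 + (-19/408)·1 + 85/168·1 = 1/3 ✓
b·Ac: (-19/408)·(-17/38) + 85/168·49/170 = 1/6 ✓
b·c³: (-125/5712)·1728/125 + (-19/408)·(-1) + 85/168·1 = 1/4 ✓
b·(c∘Ac): (-19/408)·17/38 + 85/168·49/170 = 1/8 ✓
b·Ac²: (-19/408)·(-102/95) + 85/168·28/425 = 1/12 ✓
b·A²c: 85/168·7/85 = 1/24 ✓; 4 stages ⇒ order 4.

4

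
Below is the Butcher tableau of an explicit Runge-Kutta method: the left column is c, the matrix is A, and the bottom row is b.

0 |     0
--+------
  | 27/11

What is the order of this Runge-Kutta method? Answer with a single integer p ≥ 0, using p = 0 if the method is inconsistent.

b = (27/11)
c = (0)
Σ b_i: 27/11·1 = 27/11 ≠ 1 ⇒ order 0.

0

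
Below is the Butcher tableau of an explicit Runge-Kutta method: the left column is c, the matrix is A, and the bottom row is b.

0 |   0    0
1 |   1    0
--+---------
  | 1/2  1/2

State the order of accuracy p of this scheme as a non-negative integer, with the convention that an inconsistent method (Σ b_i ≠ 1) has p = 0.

b = (1/2, 1/2)
c = (0, 1)
Σ b_i: 1/2·1 + 1/2·1 = 1 ✓
b·c: 1/2·1 = 1/2 ✓; 2 stages ⇒ order 2.

2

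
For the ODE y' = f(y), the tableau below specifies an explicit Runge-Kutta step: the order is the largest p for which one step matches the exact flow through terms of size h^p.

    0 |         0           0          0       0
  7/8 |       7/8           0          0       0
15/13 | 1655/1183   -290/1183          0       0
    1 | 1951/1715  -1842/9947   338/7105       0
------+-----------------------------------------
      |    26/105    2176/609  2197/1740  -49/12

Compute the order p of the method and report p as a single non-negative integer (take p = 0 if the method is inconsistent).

b = (26/105, 2176/609, 2197/1740, -49/12)
c = (0, 7/8, 15/13, 1)
Ac = (0, 0, -145/676, -3/28)
Σ b_i: 26/105·1 + 2176/609·1 + 2197/1740·1 + (-49/12)·1 = 1 ✓
b·c: 2176/609·7/8 + 2197/1740·15/13 + (-49/12)·1 = 1/2 ✓
b·c²: 2176/609·49/64 + 2197/1740·225/169 + (-49/12)·1 = 1/3 ✓
b·Ac: 2197/1740·(-145/676) + (-49/12)·(-3/28) = 1/6 ✓
b·c³: 2176/609·343/512 + 2197/1740·3375/2197 + (-49/12)·1 = 1/4 ✓
b·(c∘Ac): 2197/1740·(-2175/8788) + (-49/12)·(-3/28) = 1/8 ✓
b·Ac²: 2197/1740·(-1015/5408) + (-49/12)·(-123/1568) = 1/12 ✓
b·A²c: (-49/12)·(-1/98) = 1/24 ✓; 4 stages ⇒ order 4.

4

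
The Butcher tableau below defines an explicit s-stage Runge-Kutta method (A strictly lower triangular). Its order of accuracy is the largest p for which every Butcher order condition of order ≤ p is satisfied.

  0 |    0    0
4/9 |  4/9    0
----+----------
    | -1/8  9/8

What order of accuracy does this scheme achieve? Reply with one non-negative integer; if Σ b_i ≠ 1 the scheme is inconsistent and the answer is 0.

b = (-1/8, 9/8)
c = (0, 4/9)
Σ b_i: (-1/8)·1 + 9/8·1 = 1 ✓
b·c: 9/8·4/9 = 1/2 ✓; 2 stages ⇒ order 2.

2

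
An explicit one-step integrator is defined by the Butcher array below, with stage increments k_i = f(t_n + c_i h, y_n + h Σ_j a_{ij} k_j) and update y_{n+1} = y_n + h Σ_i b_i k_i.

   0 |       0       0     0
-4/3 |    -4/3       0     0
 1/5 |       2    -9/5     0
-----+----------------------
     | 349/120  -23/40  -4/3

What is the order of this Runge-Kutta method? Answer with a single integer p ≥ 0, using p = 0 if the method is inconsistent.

b = (349/120, -23/40, -4/3)
c = (0, -4/3, 1/5)
Ac = (0, 0, 12/5)
Σ b_i: 349/120·1 + (-23/40)·1 + (-4/3)·1 = 1 ✓
b·c: (-23/40)·(-4/3) + (-4/3)·1/5 = 1/2 ✓
b·c²: (-23/40)·16/9 + (-4/3)·1/25 = -242/225 ≠ 1/3 ⇒ order 2.
b·Ac: (-4/3)·12/5 = -16/5 ≠ 1/6

2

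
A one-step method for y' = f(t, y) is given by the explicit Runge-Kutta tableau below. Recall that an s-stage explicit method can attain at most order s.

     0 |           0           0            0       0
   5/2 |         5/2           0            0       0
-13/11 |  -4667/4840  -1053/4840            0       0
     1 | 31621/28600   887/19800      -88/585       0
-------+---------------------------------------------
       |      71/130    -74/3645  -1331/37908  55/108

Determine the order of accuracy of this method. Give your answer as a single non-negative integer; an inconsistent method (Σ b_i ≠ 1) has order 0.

b = (71/130, -74/3645, -1331/37908, 55/108)
c = (0, 5/2, -13/11, 1)
Ac = (0, 0, -1053/1936, 51/176)
Σ b_i: 71/130·1 + (-74/3645)·1 + (-1331/37908)·1 + 55/108·1 = 1 ✓
b·c: (-74/3645)·5/2 + (-1331/37908)·(-13/11) + 55/108·1 = 1/2 ✓
b·c²: (-74/3645)·25/4 + (-1331/37908)·169/121 + 55/108·1 = 1/3 ✓
b·Ac: (-1331/37908)·(-1053/1936) + 55/108·51/176 = 1/6 ✓
b·c³: (-74/3645)·125/8 + (-1331/37908)·(-2197/1331) + 55/108·1 = 1/4 ✓
b·(c∘Ac): (-1331/37908)·13689/21296 + 55/108·51/176 = 1/8 ✓
b·Ac²: (-1331/37908)·(-5265/3872) + 55/108·123/1760 = 1/12 ✓
b·A²c: 55/108·9/110 = 1/24 ✓; 4 stages ⇒ order 4.

4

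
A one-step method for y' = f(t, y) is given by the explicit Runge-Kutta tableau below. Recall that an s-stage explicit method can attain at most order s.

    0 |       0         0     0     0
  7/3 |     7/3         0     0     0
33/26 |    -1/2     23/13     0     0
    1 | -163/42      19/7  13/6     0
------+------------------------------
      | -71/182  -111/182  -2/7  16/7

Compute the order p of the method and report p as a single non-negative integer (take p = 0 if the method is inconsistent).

b = (-71/182, -111/182, -2/7, 16/7)
c = (0, 7/3, 33/26, 1)
Ac = (0, 0, 161/39, 109/12)
Σ b_i: (-71/182)·1 + (-111/182)·1 + (-2/7)·1 + 16/7·1 = 1 ✓
b·c: (-111/182)·7/3 + (-2/7)·33/26 + 16/7·1 = 1/2 ✓
b·c²: (-111/182)·49/9 + (-2/7)·1089/676 + 16/7·1 = -758/507 ≠ 1/3 ⇒ order 2.
b·Ac: (-2/7)·161/39 + 16/7·109/12 = 1782/91 ≠ 1/6

2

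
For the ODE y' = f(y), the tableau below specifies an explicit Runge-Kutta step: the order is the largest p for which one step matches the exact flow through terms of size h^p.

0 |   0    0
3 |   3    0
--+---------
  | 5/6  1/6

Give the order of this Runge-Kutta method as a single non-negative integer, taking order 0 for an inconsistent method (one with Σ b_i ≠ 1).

2

b = (5/6, 1/6)
c = (0, 3)
Σ b_i: 5/6·1 + 1/6·1 = 1 ✓
b·c: 1/6·3 = 1/2 ✓; 2 stages ⇒ order 2.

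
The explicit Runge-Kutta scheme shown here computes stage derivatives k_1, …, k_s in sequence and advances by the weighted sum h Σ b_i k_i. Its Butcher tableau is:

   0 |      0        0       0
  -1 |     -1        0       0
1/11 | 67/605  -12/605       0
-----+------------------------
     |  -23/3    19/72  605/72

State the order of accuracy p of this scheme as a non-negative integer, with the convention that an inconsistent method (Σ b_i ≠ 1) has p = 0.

3

b = (-23/3, 19/72, 605/72)
c = (0, -1, 1/11)
Ac = (0, 0, 12/605)
Σ b_i: (-23/3)·1 + 19/72·1 + 605/72·1 = 1 ✓
b·c: 19/72·(-1) + 605/72·1/11 = 1/2 ✓
b·c²: 19/72·1 + 605/72·1/121 = 1/3 ✓
b·Ac: 605/72·12/605 = 1/6 ✓; 3 stages ⇒ order 3.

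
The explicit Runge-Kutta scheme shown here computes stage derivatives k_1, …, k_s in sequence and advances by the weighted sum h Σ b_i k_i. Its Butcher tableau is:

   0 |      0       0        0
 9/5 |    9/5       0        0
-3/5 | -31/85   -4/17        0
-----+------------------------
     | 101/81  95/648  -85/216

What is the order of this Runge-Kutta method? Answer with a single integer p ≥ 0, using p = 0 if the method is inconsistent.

3

b = (101/81, 95/648, -85/216)
c = (0, 9/5, -3/5)
Ac = (0, 0, -36/85)
Σ b_i: 101/81·1 + 95/648·1 + (-85/216)·1 = 1 ✓
b·c: 95/648·9/5 + (-85/216)·(-3/5) = 1/2 ✓
b·c²: 95/648·81/25 + (-85/216)·9/25 = 1/3 ✓
b·Ac: (-85/216)·(-36/85) = 1/6 ✓; 3 stages ⇒ order 3.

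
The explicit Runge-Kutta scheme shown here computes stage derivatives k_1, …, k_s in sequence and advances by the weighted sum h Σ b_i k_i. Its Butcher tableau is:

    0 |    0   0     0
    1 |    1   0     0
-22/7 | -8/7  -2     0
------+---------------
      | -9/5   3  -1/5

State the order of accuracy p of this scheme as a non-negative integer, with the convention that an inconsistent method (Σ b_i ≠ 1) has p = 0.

b = (-9/5, 3, -1/5)
c = (0, 1, -22/7)
Ac = (0, 0, -2)
Σ b_i: (-9/5)·1 + 3·1 + (-1/5)·1 = 1 ✓
b·c: 3·1 + (-1/5)·(-22/7) = 127/35 ≠ 1/2 ⇒ order 1.

1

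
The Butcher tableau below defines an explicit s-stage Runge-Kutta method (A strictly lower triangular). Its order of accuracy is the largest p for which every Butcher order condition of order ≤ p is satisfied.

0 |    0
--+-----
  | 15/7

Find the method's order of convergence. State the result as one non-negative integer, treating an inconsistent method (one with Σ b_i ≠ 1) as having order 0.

0

b = (15/7)
c = (0)
Σ b_i: 15/7·1 = 15/7 ≠ 1 ⇒ order 0.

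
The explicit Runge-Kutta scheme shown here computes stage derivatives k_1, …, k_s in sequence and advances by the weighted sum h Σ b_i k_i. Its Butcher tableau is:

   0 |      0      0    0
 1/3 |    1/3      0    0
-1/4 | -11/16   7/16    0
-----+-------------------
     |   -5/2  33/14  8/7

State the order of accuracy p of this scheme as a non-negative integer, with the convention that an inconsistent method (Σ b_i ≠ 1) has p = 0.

3

b = (-5/2, 33/14, 8/7)
c = (0, 1/3, -1/4)
Ac = (0, 0, 7/48)
Σ b_i: (-5/2)·1 + 33/14·1 + 8/7·1 = 1 ✓
b·c: 33/14·1/3 + 8/7·(-1/4) = 1/2 ✓
b·c²: 33/14·1/9 + 8/7·1/16 = 1/3 ✓
b·Ac: 8/7·7/48 = 1/6 ✓; 3 stages ⇒ order 3.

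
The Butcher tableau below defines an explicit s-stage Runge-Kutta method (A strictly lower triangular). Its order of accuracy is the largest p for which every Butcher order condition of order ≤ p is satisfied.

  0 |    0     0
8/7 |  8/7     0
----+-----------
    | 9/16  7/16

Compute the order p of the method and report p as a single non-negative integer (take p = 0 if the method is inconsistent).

2

b = (9/16, 7/16)
c = (0, 8/7)
Σ b_i: 9/16·1 + 7/16·1 = 1 ✓
b·c: 7/16·8/7 = 1/2 ✓; 2 stages ⇒ order 2.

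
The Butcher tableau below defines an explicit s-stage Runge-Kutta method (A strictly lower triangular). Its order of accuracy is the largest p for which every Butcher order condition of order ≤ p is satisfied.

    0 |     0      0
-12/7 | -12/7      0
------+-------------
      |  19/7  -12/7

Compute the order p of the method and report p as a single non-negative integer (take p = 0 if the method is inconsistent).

1

b = (19/7, -12/7)
c = (0, -12/7)
Σ b_i: 19/7·1 + (-12/7)·1 = 1 ✓
b·c: (-12/7)·(-12/7) = 144/49 ≠ 1/2 ⇒ order 1.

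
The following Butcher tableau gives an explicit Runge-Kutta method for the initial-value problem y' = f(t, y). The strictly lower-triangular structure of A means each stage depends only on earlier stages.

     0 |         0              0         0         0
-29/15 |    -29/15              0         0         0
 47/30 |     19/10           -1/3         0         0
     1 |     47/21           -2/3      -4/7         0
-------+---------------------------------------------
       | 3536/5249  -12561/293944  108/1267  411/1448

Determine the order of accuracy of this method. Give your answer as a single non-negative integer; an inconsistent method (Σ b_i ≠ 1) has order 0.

3

b = (3536/5249, -12561/293944, 108/1267, 411/1448)
c = (0, -29/15, 47/30, 1)
Ac = (0, 0, 29/45, 124/315)
Σ b_i: 3536/5249·1 + (-12561/293944)·1 + 108/1267·1 + 411/1448·1 = 1 ✓
b·c: (-12561/293944)·(-29/15) + 108/1267·47/30 + 411/1448·1 = 1/2 ✓
b·c²: (-12561/293944)·841/225 + 108/1267·2209/900 + 411/1448·1 = 1/3 ✓
b·Ac: 108/1267·29/45 + 411/1448·124/315 = 1/6 ✓
b·c³: (-12561/293944)·(-24389/3375) + 108/1267·103823/27000 + 411/1448·1 = 37484/40725 ≠ 1/4 ⇒ order 3.
b·(c∘Ac): 108/1267·1363/1350 + 411/1448·124/315 = 37591/190050 ≠ 1/8
b·Ac²: 108/1267·(-841/675) + 411/1448·(-18401/4725) = -78947/65160 ≠ 1/12
b·A²c: 411/1448·(-116/315) = -3973/38010 ≠ 1/24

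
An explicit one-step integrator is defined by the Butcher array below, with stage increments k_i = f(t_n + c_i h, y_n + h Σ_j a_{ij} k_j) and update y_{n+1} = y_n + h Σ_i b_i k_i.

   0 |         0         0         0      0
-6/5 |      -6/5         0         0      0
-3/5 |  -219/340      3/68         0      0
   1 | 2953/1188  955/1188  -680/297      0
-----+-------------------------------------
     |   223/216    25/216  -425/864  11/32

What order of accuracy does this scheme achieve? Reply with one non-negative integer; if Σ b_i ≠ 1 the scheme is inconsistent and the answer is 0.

4

b = (223/216, 25/216, -425/864, 11/32)
c = (0, -6/5, -3/5, 1)
Ac = (0, 0, -9/170, 9/22)
Σ b_i: 223/216·1 + 25/216·1 + (-425/864)·1 + 11/32·1 = 1 ✓
b·c: 25/216·(-6/5) + (-425/864)·(-3/5) + 11/32·1 = 1/2 ✓
b·c²: 25/216·36/25 + (-425/864)·9/25 + 11/32·1 = 1/3 ✓
b·Ac: (-425/864)·(-9/170) + 11/32·9/22 = 1/6 ✓
b·c³: 25/216·(-216/125) + (-425/864)·(-27/125) + 11/32·1 = 1/4 ✓
b·(c∘Ac): (-425/864)·27/850 + 11/32·9/22 = 1/8 ✓
b·Ac²: (-425/864)·27/425 + 11/32·1/3 = 1/12 ✓
b·A²c: 11/32·4/33 = 1/24 ✓; 4 stages ⇒ order 4.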